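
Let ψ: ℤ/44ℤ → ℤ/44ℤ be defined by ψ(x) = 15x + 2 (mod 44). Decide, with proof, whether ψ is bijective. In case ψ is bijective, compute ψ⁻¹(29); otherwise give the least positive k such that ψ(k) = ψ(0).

37

Recall that injectivity means: for all s, t in the domain, ψ(s) = ψ(t) implies s = t.
Suppose ψ(s) = ψ(t) in ℤ/44ℤ. Then 15s + 2 ≡ 15t + 2 (mod 44), so 15(s − t) ≡ 0 (mod 44).
Since gcd(15, 44) = 1, 15 is invertible modulo 44, therefore s − t ≡ 0 (mod 44), i.e. s = t.
We now compute 15⁻¹ mod 44 explicitly. Euclid's algorithm: 44 = 2·15 + 14, 15 = 1·14 + 1; back-substituting gives 1 = 3·15 − 1·44, so 15⁻¹ ≡ 3 (mod 44).
For any y ∈ ℤ/44ℤ, x = 3(y − 2) mod 44 satisfies ψ(x) = 15·3(y − 2) + 2 ≡ y (since 15·3 ≡ 1 mod 44). So every y has a preimage.
Thus ψ is bijective.
Since ψ is bijective, we find ψ⁻¹(29): we need 15x ≡ 29 − 2 ≡ 27 (mod 44). Using 15⁻¹ = 3: x ≡ 3·27 = 81 = 1·44 + 37, so x = 37.
Check: ψ(37) = 15·37 + 2 = 557 = 12·44 + 29 ≡ 29 (mod 44).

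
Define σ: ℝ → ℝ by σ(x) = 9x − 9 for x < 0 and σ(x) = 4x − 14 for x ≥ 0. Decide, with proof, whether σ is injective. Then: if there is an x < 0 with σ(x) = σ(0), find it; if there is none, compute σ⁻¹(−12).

Both pieces are strictly increasing (slopes 9 and 4), so each is injective on its own interval.
The left piece maps (−∞, 0) onto (−∞, −9); the right piece maps [0, ∞) onto [−14, ∞).
These images overlap. In particular σ(0) = −14 (right piece), and solving 9x − 9 = −14 on the left piece gives x = −5/9 < 0.
So σ(−5/9) = σ(0) with −5/9 ≠ 0, and σ is not injective. This x = −5/9 is the requested value below 0.

-5/9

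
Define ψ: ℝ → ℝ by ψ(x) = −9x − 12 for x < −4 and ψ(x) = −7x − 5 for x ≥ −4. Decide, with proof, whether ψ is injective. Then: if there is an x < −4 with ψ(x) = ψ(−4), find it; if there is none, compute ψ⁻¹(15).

Both pieces are strictly decreasing (slopes −9 and −7), so each is injective on its own interval.
The left piece maps (−∞, −4) onto (24, ∞); the right piece maps [−4, ∞) onto (−∞, 23].
These images are disjoint, so no value is attained by both pieces. Thus ψ is injective.
Because the two images are disjoint, no x < −4 has ψ(x) = ψ(−4), so we compute ψ⁻¹(15): 15 lies in (−∞, 23], so solve −7x − 5 = 15: x = (15 + 5)/(−7) = −20/7.

-20/7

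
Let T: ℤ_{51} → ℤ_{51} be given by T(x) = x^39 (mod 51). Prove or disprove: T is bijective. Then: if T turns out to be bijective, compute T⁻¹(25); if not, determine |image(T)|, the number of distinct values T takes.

Computing x^39 mod 51 for each x (by repeated squaring, reducing mod 51 at every step), the values T(0), T(1), …, T(50) are: 0, 1, 26, 45, 13, 44, 48, 46, 32, 36, 22, 20, 24, 4, 23, 42, 16, 17, 18, 43, 11, 30, 10, 14, 12, 49, 2, 39, 37, 41, 21, 40, 8, 33, 34, 35, 9, 28, 47, 27, 31, 29, 15, 19, 5, 3, 7, 38, 6, 25, 50.
Every element of ℤ_{51} appears exactly once in this list, so T is a bijection, and in particular bijective.
Since T is bijective, we read off the preimage of 25 from the same table: T(49) = 25, so T⁻¹(25) = 49.

49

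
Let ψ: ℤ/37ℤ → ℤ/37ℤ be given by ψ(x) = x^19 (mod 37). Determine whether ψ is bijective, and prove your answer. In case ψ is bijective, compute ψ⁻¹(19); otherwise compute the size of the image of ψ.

Since 37 is prime, the nonzero elements of ℤ/37ℤ form a cyclic group of order 36.
As gcd(19, 36) = 1, raising to the 19th power is a bijection on this group: if a^19 ≡ b^19 then (ab^{−1})^19 = 1, and the only element of order dividing gcd(19, 36) = 1 is 1, so a = b.
With ψ(0) = 0 this makes ψ injective on all of ℤ/37ℤ, hence bijective (finite equal-size domain and codomain). In particular ψ is bijective.
Since ψ is bijective, we find the preimage of 19. The inverse of x ↦ x^19 on (ℤ/37ℤ)^× is x ↦ x^19, because 19·19 = 361 = 10·36 + 1 ≡ 1 (mod 36) and x^{36} = 1 for x ≠ 0 (Fermat). So ψ⁻¹(19) = 19^19 mod 37.
Repeated squaring mod 37: 19^1 ≡ 19, 19^2 ≡ 19² = 361 ≡ 28, 19^4 ≡ 28² = 784 ≡ 7, 19^8 ≡ 7² = 49 ≡ 12, 19^16 ≡ 12² = 144 ≡ 33. Since 19 = 16 + 2 + 1, 19^19 ≡ 33·28·19: 33·28 = 924 ≡ 36, then 36·19 = 684 ≡ 18. So 19^19 ≡ 18 (mod 37).
Hence ψ⁻¹(19) = 18.

18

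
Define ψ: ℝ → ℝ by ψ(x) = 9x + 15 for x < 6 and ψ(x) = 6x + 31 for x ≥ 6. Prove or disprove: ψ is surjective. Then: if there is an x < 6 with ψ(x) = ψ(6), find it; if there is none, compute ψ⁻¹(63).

52/9

Both pieces are strictly increasing (slopes 9 and 6), so each is injective on its own interval.
The left piece maps (−∞, 6) onto (−∞, 69); the right piece maps [6, ∞) onto [67, ∞).
The union (−∞, 69) ∪ [67, ∞) covers ℝ, so ψ is surjective.
For the follow-up: the images overlap, so an x < 6 with ψ(x) = ψ(6) exists. ψ(6) = 67; solving 9x + 15 = 67 for x < 6 gives x = (67 − 15)/9 = 52/9.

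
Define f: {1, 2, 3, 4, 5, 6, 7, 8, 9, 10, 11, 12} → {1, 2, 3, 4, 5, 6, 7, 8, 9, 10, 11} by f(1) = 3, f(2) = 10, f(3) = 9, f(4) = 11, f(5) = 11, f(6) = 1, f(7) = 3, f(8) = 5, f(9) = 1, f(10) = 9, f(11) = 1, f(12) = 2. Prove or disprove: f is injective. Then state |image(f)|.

f(4) = 11 = f(5) with 4 ≠ 5, so f is not injective.
The image of f is {1, 2, 3, 5, 9, 10, 11}, which has 7 elements.

7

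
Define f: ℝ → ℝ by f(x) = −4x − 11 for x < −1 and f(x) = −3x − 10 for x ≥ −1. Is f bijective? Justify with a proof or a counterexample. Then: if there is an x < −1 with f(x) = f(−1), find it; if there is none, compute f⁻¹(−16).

2

Both pieces are strictly decreasing (slopes −4 and −3), so each is injective on its own interval.
The left piece maps (−∞, −1) onto (−7, ∞); the right piece maps [−1, ∞) onto (−∞, −7].
Since −7 = −7, the images partition ℝ: f is injective and surjective, hence bijective.
Because the two images are disjoint, no x < −1 has f(x) = f(−1), so we compute f⁻¹(−16): −16 lies in (−∞, −7], so solve −3x − 10 = −16: x = (−16 + 10)/(−3) = 2.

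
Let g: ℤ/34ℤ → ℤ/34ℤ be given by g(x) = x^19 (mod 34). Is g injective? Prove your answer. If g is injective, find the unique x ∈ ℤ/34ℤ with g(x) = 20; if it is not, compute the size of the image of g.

24

Computing x^19 mod 34 for each x (by repeated squaring, reducing mod 34 at every step), the values g(0), g(1), …, g(33) are: 0, 1, 8, 27, 30, 23, 12, 3, 2, 15, 14, 5, 28, 21, 24, 9, 16, 17, 18, 25, 10, 13, 6, 29, 20, 19, 32, 31, 22, 11, 4, 7, 26, 33.
Every element of ℤ/34ℤ appears exactly once in this list, so g is a bijection, and in particular injective.
Since g is injective, we read off the preimage of 20 from the same table: g(24) = 20, so g⁻¹(20) = 24.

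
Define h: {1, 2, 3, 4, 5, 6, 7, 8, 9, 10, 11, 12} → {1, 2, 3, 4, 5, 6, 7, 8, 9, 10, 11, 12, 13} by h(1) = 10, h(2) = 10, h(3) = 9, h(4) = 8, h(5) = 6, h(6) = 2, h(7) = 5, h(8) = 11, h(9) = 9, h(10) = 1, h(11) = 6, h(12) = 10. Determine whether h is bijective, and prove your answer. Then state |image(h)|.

8

h(1) = 10 = h(2) with 1 ≠ 2, so h is not injective, hence not bijective.
The image of h is {1, 2, 5, 6, 8, 9, 10, 11}, which has 8 elements.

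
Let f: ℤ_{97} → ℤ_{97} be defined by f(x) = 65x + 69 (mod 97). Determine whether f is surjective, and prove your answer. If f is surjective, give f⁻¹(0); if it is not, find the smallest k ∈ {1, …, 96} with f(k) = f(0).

84

Since gcd(65, 97) = 1, 65 is invertible modulo 97. Euclid's algorithm: 97 = 1·65 + 32, 65 = 2·32 + 1; back-substituting gives 1 = 3·65 − 2·97, so 65⁻¹ ≡ 3 (mod 97).
For any y ∈ ℤ_{97}, x = 3(y − 69) mod 97 satisfies f(x) = 65·3(y − 69) + 69 ≡ y (since 65·3 ≡ 1 mod 97). So every y has a preimage.
Therefore f is surjective.
Since f is surjective, we compute f⁻¹(0): solve 65x + 69 ≡ 0 (mod 97), i.e. 65x ≡ 28 (mod 97).
Multiplying by 65⁻¹ = 3 gives x ≡ 3·28 = 84 ≡ 84 (mod 97).
Check: f(84) = 65·84 + 69 = 5529 = 57·97 + 0 ≡ 0 (mod 97).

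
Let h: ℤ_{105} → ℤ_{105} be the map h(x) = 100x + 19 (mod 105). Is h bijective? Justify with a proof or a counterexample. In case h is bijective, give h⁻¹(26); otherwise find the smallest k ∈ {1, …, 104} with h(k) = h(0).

Recall: injectivity means: for all a, b in the domain, h(a) = h(b) implies a = b.
We have gcd(100, 105) = 5 > 1. Taking a = 0 and b = 21: h(0) = 19 and h(21) = 100·21 + 19 = 2119 ≡ 19 (mod 105).
So h(0) = h(21) while 0 ≠ 21, hence h is not injective, hence not bijective.
Since h is not bijective, we find the least positive k with h(k) = h(0): this means 100k ≡ 0 (mod 105), i.e. 105 ∣ 100k. Since gcd(100, 105) = 5, dividing through by 5 this holds exactly when 21 ∣ 20k, and as gcd(20, 21) = 1, exactly when 21 ∣ k.
The smallest positive such k is 21.

21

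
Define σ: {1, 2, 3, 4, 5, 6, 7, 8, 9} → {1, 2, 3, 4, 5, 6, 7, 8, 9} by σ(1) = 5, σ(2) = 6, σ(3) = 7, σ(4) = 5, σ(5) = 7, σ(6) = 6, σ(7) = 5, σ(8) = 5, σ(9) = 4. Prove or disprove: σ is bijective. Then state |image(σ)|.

4

σ(1) = 5 = σ(4) with 1 ≠ 4, so σ is not injective, hence not bijective.
The image of σ is {4, 5, 6, 7}, which has 4 elements.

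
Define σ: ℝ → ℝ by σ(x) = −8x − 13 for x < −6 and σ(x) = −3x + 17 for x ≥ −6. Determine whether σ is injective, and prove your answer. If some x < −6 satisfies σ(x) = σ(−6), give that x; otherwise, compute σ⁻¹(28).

Both pieces are strictly decreasing (slopes −8 and −3), so each is injective on its own interval.
The left piece maps (−∞, −6) onto (35, ∞); the right piece maps [−6, ∞) onto (−∞, 35].
These images are disjoint, so no value is attained by both pieces. Thus σ is injective.
Because the two images are disjoint, no x < −6 has σ(x) = σ(−6), so we compute σ⁻¹(28): 28 lies in (−∞, 35], so solve −3x + 17 = 28: x = (28 − 17)/(−3) = −11/3.

-11/3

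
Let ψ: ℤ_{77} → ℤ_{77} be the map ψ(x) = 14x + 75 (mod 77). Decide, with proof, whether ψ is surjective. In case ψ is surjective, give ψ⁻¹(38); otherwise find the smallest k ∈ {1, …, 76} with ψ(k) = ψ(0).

Since gcd(14, 77) = 7, we have 14x ≡ 0 (mod 7) for all x, so ψ(x) ≡ 5 (mod 7).
But 0 ≢ 5 (mod 7), so 0 ∈ ℤ_{77} has no preimage. Thus ψ is not surjective.
Since ψ is not surjective, we find the least positive k with ψ(k) = ψ(0): this means 14k ≡ 0 (mod 77), i.e. 77 ∣ 14k. Since gcd(14, 77) = 7, dividing through by 7 this holds exactly when 11 ∣ 2k, and as gcd(2, 11) = 1, exactly when 11 ∣ k.
The smallest positive such k is 11.

11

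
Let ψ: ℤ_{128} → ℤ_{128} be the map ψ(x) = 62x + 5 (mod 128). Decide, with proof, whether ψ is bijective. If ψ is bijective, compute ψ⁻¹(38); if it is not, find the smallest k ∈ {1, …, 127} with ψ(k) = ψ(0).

64

By definition, ψ is injective when ψ(a) = ψ(b) forces a = b.
We have gcd(62, 128) = 2 > 1. Taking a = 0 and b = 64: ψ(0) = 5 and ψ(64) = 62·64 + 5 = 3973 ≡ 5 (mod 128).
So ψ(0) = ψ(64) while 0 ≠ 64, hence ψ is not injective, hence not bijective.
Since ψ is not bijective, we find the least positive k with ψ(k) = ψ(0): this means 62k ≡ 0 (mod 128), i.e. 128 ∣ 62k. Since gcd(62, 128) = 2, dividing through by 2 this holds exactly when 64 ∣ 31k, and as gcd(31, 64) = 1, exactly when 64 ∣ k.
The smallest positive such k is 64.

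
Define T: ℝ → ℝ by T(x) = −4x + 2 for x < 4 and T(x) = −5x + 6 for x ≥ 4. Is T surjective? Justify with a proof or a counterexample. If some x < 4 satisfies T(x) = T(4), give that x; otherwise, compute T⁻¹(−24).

6

Both pieces are strictly decreasing (slopes −4 and −5), so each is injective on its own interval.
The left piece maps (−∞, 4) onto (−14, ∞); the right piece maps [4, ∞) onto (−∞, −14].
These images together cover ℝ, so T is surjective.
Because the two images are disjoint, no x < 4 has T(x) = T(4), so we compute T⁻¹(−24): −24 lies in (−∞, −14], so solve −5x + 6 = −24: x = (−24 − 6)/(−5) = 6.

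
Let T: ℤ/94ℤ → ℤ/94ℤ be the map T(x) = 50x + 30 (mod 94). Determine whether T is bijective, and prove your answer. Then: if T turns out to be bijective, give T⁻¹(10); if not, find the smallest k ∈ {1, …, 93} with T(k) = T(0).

We have gcd(50, 94) = 2 > 1. Taking x_1 = 0 and x_2 = 47: T(0) = 30 and T(47) = 50·47 + 30 = 2380 ≡ 30 (mod 94).
So T(0) = T(47) while 0 ≠ 47, therefore T is not injective, hence not bijective.
Since T is not bijective, we find the least positive k with T(k) = T(0): this means 50k ≡ 0 (mod 94), i.e. 94 ∣ 50k. Since gcd(50, 94) = 2, dividing through by 2 this holds exactly when 47 ∣ 25k, and as gcd(25, 47) = 1, exactly when 47 ∣ k.
The smallest positive such k is 47.

47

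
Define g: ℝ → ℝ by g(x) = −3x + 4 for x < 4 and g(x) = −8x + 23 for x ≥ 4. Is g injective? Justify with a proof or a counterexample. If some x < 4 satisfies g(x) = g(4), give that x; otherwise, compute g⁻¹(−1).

5/3

Both pieces are strictly decreasing (slopes −3 and −8), so each is injective on its own interval.
The left piece maps (−∞, 4) onto (−8, ∞); the right piece maps [4, ∞) onto (−∞, −9].
These images are disjoint, so no value is attained by both pieces. Hence g is injective.
Because the two images are disjoint, no x < 4 has g(x) = g(4), so we compute g⁻¹(−1): −1 lies in (−8, ∞), so solve −3x + 4 = −1: x = (−1 − 4)/(−3) = 5/3.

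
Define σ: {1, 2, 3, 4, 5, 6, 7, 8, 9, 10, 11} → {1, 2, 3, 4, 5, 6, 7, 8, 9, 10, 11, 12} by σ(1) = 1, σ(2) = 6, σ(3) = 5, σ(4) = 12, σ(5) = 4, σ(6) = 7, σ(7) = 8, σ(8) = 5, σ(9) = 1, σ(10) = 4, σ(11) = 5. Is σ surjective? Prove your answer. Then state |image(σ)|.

7

No element maps to 2, so σ is not surjective.
The image of σ is {1, 4, 5, 6, 7, 8, 12}, which has 7 elements.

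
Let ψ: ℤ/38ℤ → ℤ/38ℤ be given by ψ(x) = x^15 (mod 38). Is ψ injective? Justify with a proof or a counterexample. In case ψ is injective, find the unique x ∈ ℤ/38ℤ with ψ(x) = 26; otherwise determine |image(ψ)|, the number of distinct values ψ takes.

ψ(4): Repeated squaring mod 38: 4^1 ≡ 4, 4^2 ≡ 4² = 16, 4^4 ≡ 16² = 256 ≡ 28, 4^8 ≡ 28² = 784 ≡ 24. Since 15 = 8 + 4 + 2 + 1, 4^15 ≡ 24·28·16·4: 24·28 = 672 ≡ 26, then 26·16 = 416 ≡ 36, then 36·4 = 144 ≡ 30. So 4^15 ≡ 30 (mod 38).
ψ(6): Repeated squaring mod 38: 6^1 ≡ 6, 6^2 ≡ 6² = 36, 6^4 ≡ 36² = 1296 ≡ 4, 6^8 ≡ 4² = 16. Since 15 = 8 + 4 + 2 + 1, 6^15 ≡ 16·4·36·6: 16·4 = 64 ≡ 26, then 26·36 = 936 ≡ 24, then 24·6 = 144 ≡ 30. So 6^15 ≡ 30 (mod 38).
So ψ(4) = ψ(6) = 30 while 4 ≠ 6, therefore ψ is not injective.
Since ψ is not injective, we determine |image(ψ)|. Computing x^15 mod 38 for each x (by repeated squaring, reducing mod 38 at every step), the values ψ(0), ψ(1), …, ψ(37) are: 0, 1, 12, 31, 30, 7, 30, 1, 18, 11, 8, 1, 18, 27, 12, 27, 26, 7, 18, 19, 20, 31, 12, 11, 26, 11, 20, 37, 30, 27, 20, 37, 8, 31, 8, 7, 26, 37.
The distinct values are {0, 1, 7, 8, 11, 12, 18, 19, 20, 26, 27, 30, 31, 37}; there are 14 of them.

14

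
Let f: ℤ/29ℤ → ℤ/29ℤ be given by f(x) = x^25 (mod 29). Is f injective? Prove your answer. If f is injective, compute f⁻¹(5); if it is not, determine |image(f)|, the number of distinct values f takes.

4

Since 29 is prime, the nonzero elements of ℤ/29ℤ form a cyclic group of order 28.
As gcd(25, 28) = 1, raising to the 25th power is a bijection on this group: if u^25 ≡ v^25 then (uv^{−1})^25 = 1, and the only element of order dividing gcd(25, 28) = 1 is 1, so u = v.
With f(0) = 0 this makes f injective on all of ℤ/29ℤ, hence bijective (finite equal-size domain and codomain). In particular f is injective.
Since f is injective, we find the preimage of 5. The inverse of x ↦ x^25 on (ℤ/29ℤ)^× is x ↦ x^9, because 25·9 = 225 = 8·28 + 1 ≡ 1 (mod 28) and x^{28} = 1 for x ≠ 0 (Fermat). So f⁻¹(5) = 5^9 mod 29.
Repeated squaring mod 29: 5^1 ≡ 5, 5^2 ≡ 5² = 25, 5^4 ≡ 25² = 625 ≡ 16, 5^8 ≡ 16² = 256 ≡ 24. Since 9 = 8 + 1, 5^9 ≡ 24·5: 24·5 = 120 ≡ 4. So 5^9 ≡ 4 (mod 29).
Hence f⁻¹(5) = 4.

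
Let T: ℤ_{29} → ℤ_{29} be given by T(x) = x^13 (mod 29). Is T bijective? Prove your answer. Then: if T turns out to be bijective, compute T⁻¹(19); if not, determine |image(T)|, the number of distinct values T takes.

Since 29 is prime, the nonzero elements of ℤ_{29} form a cyclic group of order 28.
As gcd(13, 28) = 1, raising to the 13th power is a bijection on this group: if x_1^13 ≡ x_2^13 then (x_1x_2^{−1})^13 = 1, and the only element of order dividing gcd(13, 28) = 1 is 1, so x_1 = x_2.
With T(0) = 0 this makes T injective on all of ℤ_{29}, hence bijective (finite equal-size domain and codomain). In particular T is bijective.
Since T is bijective, we find the preimage of 19. The inverse of x ↦ x^13 on (ℤ_{29})^× is x ↦ x^13, because 13·13 = 169 = 6·28 + 1 ≡ 1 (mod 28) and x^{28} = 1 for x ≠ 0 (Fermat). So T⁻¹(19) = 19^13 mod 29.
Repeated squaring mod 29: 19^1 ≡ 19, 19^2 ≡ 19² = 361 ≡ 13, 19^4 ≡ 13² = 169 ≡ 24, 19^8 ≡ 24² = 576 ≡ 25. Since 13 = 8 + 4 + 1, 19^13 ≡ 25·24·19: 25·24 = 600 ≡ 20, then 20·19 = 380 ≡ 3. So 19^13 ≡ 3 (mod 29).
Hence T⁻¹(19) = 3.

3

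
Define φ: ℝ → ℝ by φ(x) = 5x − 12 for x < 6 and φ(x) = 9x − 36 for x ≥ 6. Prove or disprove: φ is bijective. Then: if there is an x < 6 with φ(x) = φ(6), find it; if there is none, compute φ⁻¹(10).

22/5

Both pieces are strictly increasing (slopes 5 and 9), so each is injective on its own interval.
The left piece maps (−∞, 6) onto (−∞, 18); the right piece maps [6, ∞) onto [18, ∞).
Since 18 = 18, the images partition ℝ: φ is injective and surjective, hence bijective.
Because the two images are disjoint, no x < 6 has φ(x) = φ(6), so we compute φ⁻¹(10): 10 lies in (−∞, 18), so solve 5x − 12 = 10: x = (10 + 12)/5 = 22/5.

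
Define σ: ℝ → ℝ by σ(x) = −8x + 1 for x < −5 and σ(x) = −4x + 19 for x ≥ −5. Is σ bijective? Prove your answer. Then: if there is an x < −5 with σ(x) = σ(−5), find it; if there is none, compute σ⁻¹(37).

Both pieces are strictly decreasing (slopes −8 and −4), so each is injective on its own interval.
The left piece maps (−∞, −5) onto (41, ∞); the right piece maps [−5, ∞) onto (−∞, 39].
The images leave a gap (41 has no preimage), so σ is not surjective, hence not bijective.
Because the two images are disjoint, no x < −5 has σ(x) = σ(−5), so we compute σ⁻¹(37): 37 lies in (−∞, 39], so solve −4x + 19 = 37: x = (37 − 19)/(−4) = −9/2.

-9/2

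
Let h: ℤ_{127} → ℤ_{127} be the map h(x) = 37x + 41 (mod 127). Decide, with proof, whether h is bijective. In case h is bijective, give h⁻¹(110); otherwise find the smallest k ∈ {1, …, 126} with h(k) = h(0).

If h(a) = h(b), then 37a ≡ 37b (mod 127). Because gcd(37, 127) = 1, we may cancel 37 to get a ≡ b (mod 127).
We now compute 37⁻¹ mod 127 explicitly. Euclid's algorithm: 127 = 3·37 + 16, 37 = 2·16 + 5, 16 = 3·5 + 1; back-substituting gives 1 = 103·37 − 30·127, so 37⁻¹ ≡ 103 (mod 127).
For any y ∈ ℤ_{127}, x = 103(y − 41) mod 127 satisfies h(x) = 37·103(y − 41) + 41 ≡ y (since 37·103 ≡ 1 mod 127). So every y has a preimage.
Thus h is bijective.
Since h is bijective, we find h⁻¹(110): we need 37x ≡ 110 − 41 ≡ 69 (mod 127). Using 37⁻¹ = 103: x ≡ 103·69 = 7107 = 55·127 + 122, so x = 122.
Check: h(122) = 37·122 + 41 = 4555 = 35·127 + 110 ≡ 110 (mod 127).

122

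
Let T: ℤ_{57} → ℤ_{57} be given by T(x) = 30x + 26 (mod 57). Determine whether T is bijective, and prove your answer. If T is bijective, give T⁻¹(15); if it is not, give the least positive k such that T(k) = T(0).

Recall that T is injective when T(s) = T(t) forces s = t.
We have gcd(30, 57) = 3 > 1. Taking s = 0 and t = 19: T(0) = 26 and T(19) = 30·19 + 26 = 596 ≡ 26 (mod 57).
So T(0) = T(19) while 0 ≠ 19, hence T is not injective, hence not bijective.
Since T is not bijective, we find the least positive k with T(k) = T(0): this means 30k ≡ 0 (mod 57), i.e. 57 ∣ 30k. Since gcd(30, 57) = 3, dividing through by 3 this holds exactly when 19 ∣ 10k, and as gcd(10, 19) = 1, exactly when 19 ∣ k.
The smallest positive such k is 19.

19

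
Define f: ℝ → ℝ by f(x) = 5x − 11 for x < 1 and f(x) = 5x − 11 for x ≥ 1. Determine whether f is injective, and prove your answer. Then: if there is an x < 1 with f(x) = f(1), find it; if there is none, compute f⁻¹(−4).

Both pieces are strictly increasing (slopes 5 and 5), so each is injective on its own interval.
The left piece maps (−∞, 1) onto (−∞, −6); the right piece maps [1, ∞) onto [−6, ∞).
These images are disjoint, so no value is attained by both pieces. So f is injective.
Because the two images are disjoint, no x < 1 has f(x) = f(1), so we compute f⁻¹(−4): −4 lies in [−6, ∞), so solve 5x − 11 = −4: x = (−4 + 11)/5 = 7/5.

7/5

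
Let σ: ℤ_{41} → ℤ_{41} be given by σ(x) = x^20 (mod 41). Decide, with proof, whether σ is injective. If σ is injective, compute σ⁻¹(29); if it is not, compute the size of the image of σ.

σ(1) = 1^20 = 1.
σ(2): Repeated squaring mod 41: 2^1 ≡ 2, 2^2 ≡ 2² = 4, 2^4 ≡ 4² = 16, 2^8 ≡ 16² = 256 ≡ 10, 2^16 ≡ 10² = 100 ≡ 18. Since 20 = 16 + 4, 2^20 ≡ 18·16: 18·16 = 288 ≡ 1. So 2^20 ≡ 1 (mod 41).
So σ(1) = σ(2) = 1 while 1 ≠ 2, so σ is not injective.
Since σ is not injective, we determine |image(σ)|. Computing x^20 mod 41 for each x (by repeated squaring, reducing mod 41 at every step), the values σ(0), σ(1), …, σ(40) are: 0, 1, 1, 40, 1, 1, 40, 40, 1, 1, 1, 40, 40, 40, 40, 40, 1, 40, 1, 40, 1, 1, 40, 1, 40, 1, 40, 40, 40, 40, 40, 1, 1, 1, 40, 40, 1, 1, 40, 1, 1.
The distinct values are {0, 1, 40}; there are 3 of them.

3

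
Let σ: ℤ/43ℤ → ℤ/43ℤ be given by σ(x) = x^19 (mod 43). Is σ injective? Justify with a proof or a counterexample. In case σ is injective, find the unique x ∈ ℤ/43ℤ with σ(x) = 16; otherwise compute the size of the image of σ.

Since 43 is prime, the nonzero elements of ℤ/43ℤ form a cyclic group of order 42.
As gcd(19, 42) = 1, raising to the 19th power is a bijection on this group: if s^19 ≡ t^19 then (st^{−1})^19 = 1, and the only element of order dividing gcd(19, 42) = 1 is 1, so s = t.
With σ(0) = 0 this makes σ injective on all of ℤ/43ℤ, hence bijective (finite equal-size domain and codomain). In particular σ is injective.
Since σ is injective, we find the preimage of 16. The inverse of x ↦ x^19 on (ℤ/43ℤ)^× is x ↦ x^31, because 19·31 = 589 = 14·42 + 1 ≡ 1 (mod 42) and x^{42} = 1 for x ≠ 0 (Fermat). So σ⁻¹(16) = 16^31 mod 43.
Repeated squaring mod 43: 16^1 ≡ 16, 16^2 ≡ 16² = 256 ≡ 41, 16^4 ≡ 41² = 1681 ≡ 4, 16^8 ≡ 4² = 16, 16^16 ≡ 16² = 256 ≡ 41. Since 31 = 16 + 8 + 4 + 2 + 1, 16^31 ≡ 41·16·4·41·16: 41·16 = 656 ≡ 11, then 11·4 = 44 ≡ 1, then 1·41 = 41, then 41·16 = 656 ≡ 11. So 16^31 ≡ 11 (mod 43).
Hence σ⁻¹(16) = 11.

11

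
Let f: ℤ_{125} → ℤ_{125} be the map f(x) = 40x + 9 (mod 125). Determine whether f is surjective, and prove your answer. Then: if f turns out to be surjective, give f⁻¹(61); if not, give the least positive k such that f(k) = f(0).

25

Recall that surjectivity means every element of the codomain has a preimage under f.
Since gcd(40, 125) = 5, we have 40x ≡ 0 (mod 5) for all x, so f(x) ≡ 4 (mod 5).
But 0 ≢ 4 (mod 5), so 0 ∈ ℤ_{125} has no preimage. Therefore f is not surjective.
Since f is not surjective, we find the least positive k with f(k) = f(0): this means 40k ≡ 0 (mod 125), i.e. 125 ∣ 40k. Since gcd(40, 125) = 5, dividing through by 5 this holds exactly when 25 ∣ 8k, and as gcd(8, 25) = 1, exactly when 25 ∣ k.
The smallest positive such k is 25.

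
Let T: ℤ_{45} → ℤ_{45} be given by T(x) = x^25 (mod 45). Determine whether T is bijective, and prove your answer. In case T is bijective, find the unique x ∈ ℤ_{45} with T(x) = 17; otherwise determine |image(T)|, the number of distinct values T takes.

T(0) = 0^25 = 0.
T(15): Repeated squaring mod 45: 15^1 ≡ 15, 15^2 ≡ 15² = 225 ≡ 0, 15^4 ≡ 0² = 0, 15^8 ≡ 0² = 0, 15^16 ≡ 0² = 0. Since 25 = 16 + 8 + 1, 15^25 ≡ 0·0·15: 0·0 = 0, then 0·15 = 0. So 15^25 ≡ 0 (mod 45).
So T(0) = T(15) = 0 while 0 ≠ 15, hence T is not injective, hence not bijective.
Since T is not bijective, we determine |image(T)|. Computing x^25 mod 45 for each x (by repeated squaring, reducing mod 45 at every step), the values T(0), T(1), …, T(44) are: 0, 1, 2, 18, 4, 5, 36, 7, 8, 9, 10, 11, 27, 13, 14, 0, 16, 17, 18, 19, 20, 36, 22, 23, 9, 25, 26, 27, 28, 29, 0, 31, 32, 18, 34, 35, 36, 37, 38, 9, 40, 41, 27, 43, 44.
The distinct values are {0, 1, 2, 4, 5, 7, 8, 9, 10, 11, 13, 14, 16, 17, 18, 19, 20, 22, 23, 25, 26, 27, 28, 29, 31, 32, 34, 35, 36, 37, 38, 40, 41, 43, 44}; there are 35 of them.

35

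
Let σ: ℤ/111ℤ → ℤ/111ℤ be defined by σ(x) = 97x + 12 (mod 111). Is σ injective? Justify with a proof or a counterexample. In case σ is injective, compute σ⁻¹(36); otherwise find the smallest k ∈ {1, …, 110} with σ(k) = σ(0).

30

If σ(u) = σ(v), then 97u ≡ 97v (mod 111). Because gcd(97, 111) = 1, we may cancel 97 to get u ≡ v (mod 111).
Hence σ is injective.
We now compute 97⁻¹ mod 111 explicitly. Euclid's algorithm: 111 = 1·97 + 14, 97 = 6·14 + 13, 14 = 1·13 + 1; back-substituting gives 1 = 103·97 − 90·111, so 97⁻¹ ≡ 103 (mod 111).
Since σ is injective, we compute σ⁻¹(36): solve 97x + 12 ≡ 36 (mod 111), i.e. 97x ≡ 24 (mod 111).
Multiplying by 97⁻¹ = 103 gives x ≡ 103·24 = 2472 = 22·111 + 30 ≡ 30 (mod 111).
Check: σ(30) = 97·30 + 12 = 2922 = 26·111 + 36 ≡ 36 (mod 111).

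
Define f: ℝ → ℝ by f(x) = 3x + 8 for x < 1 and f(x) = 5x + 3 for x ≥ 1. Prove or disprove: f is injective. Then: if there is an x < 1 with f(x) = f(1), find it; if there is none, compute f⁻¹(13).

0

Both pieces are strictly increasing (slopes 3 and 5), so each is injective on its own interval.
The left piece maps (−∞, 1) onto (−∞, 11); the right piece maps [1, ∞) onto [8, ∞).
These images overlap. In particular f(1) = 8 (right piece), and solving 3x + 8 = 8 on the left piece gives x = 0 < 1.
So f(0) = f(1) with 0 ≠ 1, and f is not injective. This x = 0 is the requested value below 1.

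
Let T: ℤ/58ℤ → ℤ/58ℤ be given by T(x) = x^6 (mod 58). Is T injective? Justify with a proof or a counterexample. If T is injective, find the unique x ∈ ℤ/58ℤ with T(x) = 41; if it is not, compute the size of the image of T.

30

T(28): Repeated squaring mod 58: 28^1 ≡ 28, 28^2 ≡ 28² = 784 ≡ 30, 28^4 ≡ 30² = 900 ≡ 30. Since 6 = 4 + 2, 28^6 ≡ 30·30: 30·30 = 900 ≡ 30. So 28^6 ≡ 30 (mod 58).
T(30): Repeated squaring mod 58: 30^1 ≡ 30, 30^2 ≡ 30² = 900 ≡ 30, 30^4 ≡ 30² = 900 ≡ 30. Since 6 = 4 + 2, 30^6 ≡ 30·30: 30·30 = 900 ≡ 30. So 30^6 ≡ 30 (mod 58).
So T(28) = T(30) = 30 while 28 ≠ 30, hence T is not injective.
Since T is not injective, we determine |image(T)|. Computing x^6 mod 58 for each x (by repeated squaring, reducing mod 58 at every step), the values T(0), T(1), …, T(57) are: 0, 1, 6, 33, 36, 23, 24, 25, 42, 45, 22, 9, 28, 49, 34, 5, 20, 57, 38, 51, 16, 13, 54, 53, 52, 7, 4, 35, 30, 29, 30, 35, 4, 7, 52, 53, 54, 13, 16, 51, 38, 57, 20, 5, 34, 49, 28, 9, 22, 45, 42, 25, 24, 23, 36, 33, 6, 1.
The distinct values are {0, 1, 4, 5, 6, 7, 9, 13, 16, 20, 22, 23, 24, 25, 28, 29, 30, 33, 34, 35, 36, 38, 42, 45, 49, 51, 52, 53, 54, 57}; there are 30 of them.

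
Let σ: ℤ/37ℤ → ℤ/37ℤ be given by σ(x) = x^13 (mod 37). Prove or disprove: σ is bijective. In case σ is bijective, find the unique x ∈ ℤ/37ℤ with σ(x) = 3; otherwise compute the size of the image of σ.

Since 37 is prime, the nonzero elements of ℤ/37ℤ form a cyclic group of order 36.
As gcd(13, 36) = 1, raising to the 13th power is a bijection on this group: if x_1^13 ≡ x_2^13 then (x_1x_2^{−1})^13 = 1, and the only element of order dividing gcd(13, 36) = 1 is 1, so x_1 = x_2.
With σ(0) = 0 this makes σ injective on all of ℤ/37ℤ, hence bijective (finite equal-size domain and codomain). In particular σ is bijective.
Since σ is bijective, we find the preimage of 3. The inverse of x ↦ x^13 on (ℤ/37ℤ)^× is x ↦ x^25, because 13·25 = 325 = 9·36 + 1 ≡ 1 (mod 36) and x^{36} = 1 for x ≠ 0 (Fermat). So σ⁻¹(3) = 3^25 mod 37.
Repeated squaring mod 37: 3^1 ≡ 3, 3^2 ≡ 3² = 9, 3^4 ≡ 9² = 81 ≡ 7, 3^8 ≡ 7² = 49 ≡ 12, 3^16 ≡ 12² = 144 ≡ 33. Since 25 = 16 + 8 + 1, 3^25 ≡ 33·12·3: 33·12 = 396 ≡ 26, then 26·3 = 78 ≡ 4. So 3^25 ≡ 4 (mod 37).
Hence σ⁻¹(3) = 4.

4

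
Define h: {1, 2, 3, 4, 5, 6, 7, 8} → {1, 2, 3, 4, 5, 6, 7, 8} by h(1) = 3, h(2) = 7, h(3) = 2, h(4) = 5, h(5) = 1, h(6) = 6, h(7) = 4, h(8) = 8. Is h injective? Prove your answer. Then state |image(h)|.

8

The values h(1), …, h(8) are 3, 7, 2, 5, 1, 6, 4, 8 — all distinct.
So h(s) = h(t) only when s = t, and h is injective.
The image of h is {1, 2, 3, 4, 5, 6, 7, 8}, which has 8 elements.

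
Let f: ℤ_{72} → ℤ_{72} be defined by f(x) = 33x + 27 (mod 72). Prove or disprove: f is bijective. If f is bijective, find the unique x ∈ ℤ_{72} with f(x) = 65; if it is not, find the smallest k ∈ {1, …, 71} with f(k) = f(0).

We have gcd(33, 72) = 3 > 1. Taking a = 0 and b = 24: f(0) = 27 and f(24) = 33·24 + 27 = 819 ≡ 27 (mod 72).
So f(0) = f(24) while 0 ≠ 24, thus f is not injective, hence not bijective.
Since f is not bijective, we find the least positive k with f(k) = f(0): this means 33k ≡ 0 (mod 72), i.e. 72 ∣ 33k. Since gcd(33, 72) = 3, dividing through by 3 this holds exactly when 24 ∣ 11k, and as gcd(11, 24) = 1, exactly when 24 ∣ k.
The smallest positive such k is 24.

24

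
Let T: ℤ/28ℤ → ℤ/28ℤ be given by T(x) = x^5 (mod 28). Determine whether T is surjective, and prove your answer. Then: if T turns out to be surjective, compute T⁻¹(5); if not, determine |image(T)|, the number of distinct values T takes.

21

T(0) = 0^5 = 0.
T(14): Repeated squaring mod 28: 14^1 ≡ 14, 14^2 ≡ 14² = 196 ≡ 0, 14^4 ≡ 0² = 0. Since 5 = 4 + 1, 14^5 ≡ 0·14: 0·14 = 0. So 14^5 ≡ 0 (mod 28).
So T(0) = T(14) = 0 while 0 ≠ 14, hence T is not injective.
A non-injective map from the 28-element set ℤ/28ℤ to itself takes at most 27 distinct values, so it cannot be surjective. Thus T is not surjective.
Since T is not surjective, we determine |image(T)|. Computing x^5 mod 28 for each x (by repeated squaring, reducing mod 28 at every step), the values T(0), T(1), …, T(27) are: 0, 1, 4, 19, 16, 17, 20, 7, 8, 25, 12, 23, 24, 13, 0, 15, 4, 5, 16, 3, 20, 21, 8, 11, 12, 9, 24, 27.
The distinct values are {0, 1, 3, 4, 5, 7, 8, 9, 11, 12, 13, 15, 16, 17, 19, 20, 21, 23, 24, 25, 27}; there are 21 of them.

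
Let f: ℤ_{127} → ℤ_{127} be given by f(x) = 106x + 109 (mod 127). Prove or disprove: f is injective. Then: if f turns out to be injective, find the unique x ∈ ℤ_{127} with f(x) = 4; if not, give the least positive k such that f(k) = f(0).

If f(u) = f(v), then 106u ≡ 106v (mod 127). Because gcd(106, 127) = 1, we may cancel 106 to get u ≡ v (mod 127).
Therefore f is injective.
We now compute 106⁻¹ mod 127 explicitly. Euclid's algorithm: 127 = 1·106 + 21, 106 = 5·21 + 1; back-substituting gives 1 = 6·106 − 5·127, so 106⁻¹ ≡ 6 (mod 127).
Since f is injective, we find f⁻¹(4): we need 106x ≡ 4 − 109 ≡ 22 (mod 127). Using 106⁻¹ = 6: x ≡ 6·22 = 132 = 1·127 + 5, so x = 5.
Check: f(5) = 106·5 + 109 = 639 = 5·127 + 4 ≡ 4 (mod 127).

5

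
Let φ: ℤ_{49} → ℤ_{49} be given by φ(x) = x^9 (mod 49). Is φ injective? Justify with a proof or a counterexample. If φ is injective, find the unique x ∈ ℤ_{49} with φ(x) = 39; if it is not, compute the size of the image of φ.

15

φ(3): Repeated squaring mod 49: 3^1 ≡ 3, 3^2 ≡ 3² = 9, 3^4 ≡ 9² = 81 ≡ 32, 3^8 ≡ 32² = 1024 ≡ 44. Since 9 = 8 + 1, 3^9 ≡ 44·3: 44·3 = 132 ≡ 34. So 3^9 ≡ 34 (mod 49).
φ(5): Repeated squaring mod 49: 5^1 ≡ 5, 5^2 ≡ 5² = 25, 5^4 ≡ 25² = 625 ≡ 37, 5^8 ≡ 37² = 1369 ≡ 46. Since 9 = 8 + 1, 5^9 ≡ 46·5: 46·5 = 230 ≡ 34. So 5^9 ≡ 34 (mod 49).
So φ(3) = φ(5) = 34 while 3 ≠ 5, thus φ is not injective.
Since φ is not injective, we determine |image(φ)|. Computing x^9 mod 49 for each x (by repeated squaring, reducing mod 49 at every step), the values φ(0), φ(1), …, φ(48) are: 0, 1, 22, 34, 43, 34, 13, 0, 15, 29, 13, 22, 41, 27, 0, 29, 36, 41, 1, 48, 41, 0, 43, 43, 20, 29, 6, 6, 0, 8, 1, 48, 8, 13, 20, 0, 22, 8, 27, 36, 20, 34, 0, 36, 15, 6, 15, 27, 48.
The distinct values are {0, 1, 6, 8, 13, 15, 20, 22, 27, 29, 34, 36, 41, 43, 48}; there are 15 of them.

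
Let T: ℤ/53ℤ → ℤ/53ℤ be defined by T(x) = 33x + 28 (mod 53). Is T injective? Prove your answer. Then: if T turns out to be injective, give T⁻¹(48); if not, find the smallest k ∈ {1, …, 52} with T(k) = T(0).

Recall: T is injective when T(u) = T(v) forces u = v.
If T(u) = T(v), then 33u ≡ 33v (mod 53). Because gcd(33, 53) = 1, we may cancel 33 to get u ≡ v (mod 53).
Thus T is injective.
We now compute 33⁻¹ mod 53 explicitly. Euclid's algorithm: 53 = 1·33 + 20, 33 = 1·20 + 13, 20 = 1·13 + 7, 13 = 1·7 + 6, 7 = 1·6 + 1; back-substituting gives 1 = 45·33 − 28·53, so 33⁻¹ ≡ 45 (mod 53).
Since T is injective, we compute T⁻¹(48): solve 33x + 28 ≡ 48 (mod 53), i.e. 33x ≡ 20 (mod 53).
Multiplying by 33⁻¹ = 45 gives x ≡ 45·20 = 900 = 16·53 + 52 ≡ 52 (mod 53).
Check: T(52) = 33·52 + 28 = 1744 = 32·53 + 48 ≡ 48 (mod 53).

52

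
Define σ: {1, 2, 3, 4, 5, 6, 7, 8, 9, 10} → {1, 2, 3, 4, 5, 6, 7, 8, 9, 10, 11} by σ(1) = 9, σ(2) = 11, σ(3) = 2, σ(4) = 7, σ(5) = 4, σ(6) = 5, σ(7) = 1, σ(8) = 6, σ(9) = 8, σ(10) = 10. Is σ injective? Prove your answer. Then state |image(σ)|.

The values σ(1), …, σ(10) are 9, 11, 2, 7, 4, 5, 1, 6, 8, 10 — all distinct.
So σ(a) = σ(b) only when a = b, and σ is injective.
The image of σ is {1, 2, 4, 5, 6, 7, 8, 9, 10, 11}, which has 10 elements.

10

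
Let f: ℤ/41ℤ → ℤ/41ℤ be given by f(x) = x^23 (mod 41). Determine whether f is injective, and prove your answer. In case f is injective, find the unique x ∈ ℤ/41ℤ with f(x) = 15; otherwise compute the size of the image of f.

34

Since 41 is prime, the nonzero elements of ℤ/41ℤ form a cyclic group of order 40.
As gcd(23, 40) = 1, raising to the 23rd power is a bijection on this group: if a^23 ≡ b^23 then (ab^{−1})^23 = 1, and the only element of order dividing gcd(23, 40) = 1 is 1, so a = b.
With f(0) = 0 this makes f injective on all of ℤ/41ℤ, hence bijective (finite equal-size domain and codomain). In particular f is injective.
Since f is injective, we find the preimage of 15. The inverse of x ↦ x^23 on (ℤ/41ℤ)^× is x ↦ x^7, because 23·7 = 161 = 4·40 + 1 ≡ 1 (mod 40) and x^{40} = 1 for x ≠ 0 (Fermat). So f⁻¹(15) = 15^7 mod 41.
Repeated squaring mod 41: 15^1 ≡ 15, 15^2 ≡ 15² = 225 ≡ 20, 15^4 ≡ 20² = 400 ≡ 31. Since 7 = 4 + 2 + 1, 15^7 ≡ 31·20·15: 31·20 = 620 ≡ 5, then 5·15 = 75 ≡ 34. So 15^7 ≡ 34 (mod 41).
Hence f⁻¹(15) = 34.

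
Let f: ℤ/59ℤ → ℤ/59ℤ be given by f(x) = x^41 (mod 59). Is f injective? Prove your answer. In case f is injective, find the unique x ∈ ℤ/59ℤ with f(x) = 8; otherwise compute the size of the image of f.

Since 59 is prime, the nonzero elements of ℤ/59ℤ form a cyclic group of order 58.
As gcd(41, 58) = 1, raising to the 41st power is a bijection on this group: if a^41 ≡ b^41 then (ab^{−1})^41 = 1, and the only element of order dividing gcd(41, 58) = 1 is 1, so a = b.
With f(0) = 0 this makes f injective on all of ℤ/59ℤ, hence bijective (finite equal-size domain and codomain). In particular f is injective.
Since f is injective, we find the preimage of 8. The inverse of x ↦ x^41 on (ℤ/59ℤ)^× is x ↦ x^17, because 41·17 = 697 = 12·58 + 1 ≡ 1 (mod 58) and x^{58} = 1 for x ≠ 0 (Fermat). So f⁻¹(8) = 8^17 mod 59.
Repeated squaring mod 59: 8^1 ≡ 8, 8^2 ≡ 8² = 64 ≡ 5, 8^4 ≡ 5² = 25, 8^8 ≡ 25² = 625 ≡ 35, 8^16 ≡ 35² = 1225 ≡ 45. Since 17 = 16 + 1, 8^17 ≡ 45·8: 45·8 = 360 ≡ 6. So 8^17 ≡ 6 (mod 59).
Hence f⁻¹(8) = 6.

6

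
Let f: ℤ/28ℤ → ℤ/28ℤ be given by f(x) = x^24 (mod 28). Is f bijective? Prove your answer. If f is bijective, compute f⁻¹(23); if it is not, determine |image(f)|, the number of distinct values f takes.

f(1) = 1^24 = 1.
f(3): Repeated squaring mod 28: 3^1 ≡ 3, 3^2 ≡ 3² = 9, 3^4 ≡ 9² = 81 ≡ 25, 3^8 ≡ 25² = 625 ≡ 9, 3^16 ≡ 9² = 81 ≡ 25. Since 24 = 16 + 8, 3^24 ≡ 25·9: 25·9 = 225 ≡ 1. So 3^24 ≡ 1 (mod 28).
So f(1) = f(3) = 1 while 1 ≠ 3, so f is not injective, hence not bijective.
Since f is not bijective, we determine |image(f)|. Computing x^24 mod 28 for each x (by repeated squaring, reducing mod 28 at every step), the values f(0), f(1), …, f(27) are: 0, 1, 8, 1, 8, 1, 8, 21, 8, 1, 8, 1, 8, 1, 0, 1, 8, 1, 8, 1, 8, 21, 8, 1, 8, 1, 8, 1.
The distinct values are {0, 1, 8, 21}; there are 4 of them.

4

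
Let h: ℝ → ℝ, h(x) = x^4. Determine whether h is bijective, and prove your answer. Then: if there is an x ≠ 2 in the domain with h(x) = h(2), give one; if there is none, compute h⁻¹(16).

-2

h(2) = 16 = (−2)^4 = h(−2) (since 4 is even), with 2 ≠ −2. So h is not injective, hence not bijective.
For the follow-up, such an x exists: taking x = −2 ∈ ℝ gives h(−2) = 16 = h(2) with −2 ≠ 2.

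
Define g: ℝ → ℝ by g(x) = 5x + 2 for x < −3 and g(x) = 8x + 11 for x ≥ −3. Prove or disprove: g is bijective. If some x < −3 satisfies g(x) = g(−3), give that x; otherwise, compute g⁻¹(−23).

Both pieces are strictly increasing (slopes 5 and 8), so each is injective on its own interval.
The left piece maps (−∞, −3) onto (−∞, −13); the right piece maps [−3, ∞) onto [−13, ∞).
Since −13 = −13, the images partition ℝ: g is injective and surjective, hence bijective.
Because the two images are disjoint, no x < −3 has g(x) = g(−3), so we compute g⁻¹(−23): −23 lies in (−∞, −13), so solve 5x + 2 = −23: x = (−23 − 2)/5 = −5.

-5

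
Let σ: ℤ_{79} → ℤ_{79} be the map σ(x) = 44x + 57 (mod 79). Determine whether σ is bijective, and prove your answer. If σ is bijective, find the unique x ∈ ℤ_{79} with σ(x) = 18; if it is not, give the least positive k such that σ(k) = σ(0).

Suppose σ(u) = σ(v) in ℤ_{79}. Then 44u + 57 ≡ 44v + 57 (mod 79), so 44(u − v) ≡ 0 (mod 79).
Since gcd(44, 79) = 1, 44 is invertible modulo 79, therefore u − v ≡ 0 (mod 79), i.e. u = v.
We now compute 44⁻¹ mod 79 explicitly. Euclid's algorithm: 79 = 1·44 + 35, 44 = 1·35 + 9, 35 = 3·9 + 8, 9 = 1·8 + 1; back-substituting gives 1 = 9·44 − 5·79, so 44⁻¹ ≡ 9 (mod 79).
Then y ↦ 9(y − 57) is a two-sided inverse to σ, so every y ∈ ℤ_{79} has a preimage.
So σ is bijective.
Since σ is bijective, we compute σ⁻¹(18): solve 44x + 57 ≡ 18 (mod 79), i.e. 44x ≡ 40 (mod 79).
Multiplying by 44⁻¹ = 9 gives x ≡ 9·40 = 360 = 4·79 + 44 ≡ 44 (mod 79).
Check: σ(44) = 44·44 + 57 = 1993 = 25·79 + 18 ≡ 18 (mod 79).

44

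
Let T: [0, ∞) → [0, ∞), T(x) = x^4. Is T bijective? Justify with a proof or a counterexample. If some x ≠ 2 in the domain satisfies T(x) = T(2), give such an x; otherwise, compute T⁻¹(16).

2

On [0, ∞), x ↦ x^4 is strictly increasing (injective) and for any y ∈ [0, ∞) the 4th root y^{1/4} lies in [0, ∞) (surjective). So T is bijective.
Since x ↦ x^4 is strictly increasing on [0, ∞), it is injective there, so no x ≠ 2 in the domain has T(x) = T(2). We therefore compute T⁻¹(16) = 16^{1/4} = 2 (indeed 2^4 = 16).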